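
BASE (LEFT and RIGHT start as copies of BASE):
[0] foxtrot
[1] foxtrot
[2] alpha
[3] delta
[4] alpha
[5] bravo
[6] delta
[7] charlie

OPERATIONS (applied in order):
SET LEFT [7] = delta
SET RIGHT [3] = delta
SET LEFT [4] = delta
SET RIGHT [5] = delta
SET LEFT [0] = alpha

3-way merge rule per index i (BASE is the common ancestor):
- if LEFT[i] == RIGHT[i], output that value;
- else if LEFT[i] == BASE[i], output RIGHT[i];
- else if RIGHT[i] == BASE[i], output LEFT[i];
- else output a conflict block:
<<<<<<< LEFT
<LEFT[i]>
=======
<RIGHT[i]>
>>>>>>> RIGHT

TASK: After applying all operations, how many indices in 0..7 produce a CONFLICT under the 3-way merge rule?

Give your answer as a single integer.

Final LEFT:  [alpha, foxtrot, alpha, delta, delta, bravo, delta, delta]
Final RIGHT: [foxtrot, foxtrot, alpha, delta, alpha, delta, delta, charlie]
i=0: L=alpha, R=foxtrot=BASE -> take LEFT -> alpha
i=1: L=foxtrot R=foxtrot -> agree -> foxtrot
i=2: L=alpha R=alpha -> agree -> alpha
i=3: L=delta R=delta -> agree -> delta
i=4: L=delta, R=alpha=BASE -> take LEFT -> delta
i=5: L=bravo=BASE, R=delta -> take RIGHT -> delta
i=6: L=delta R=delta -> agree -> delta
i=7: L=delta, R=charlie=BASE -> take LEFT -> delta
Conflict count: 0

Answer: 0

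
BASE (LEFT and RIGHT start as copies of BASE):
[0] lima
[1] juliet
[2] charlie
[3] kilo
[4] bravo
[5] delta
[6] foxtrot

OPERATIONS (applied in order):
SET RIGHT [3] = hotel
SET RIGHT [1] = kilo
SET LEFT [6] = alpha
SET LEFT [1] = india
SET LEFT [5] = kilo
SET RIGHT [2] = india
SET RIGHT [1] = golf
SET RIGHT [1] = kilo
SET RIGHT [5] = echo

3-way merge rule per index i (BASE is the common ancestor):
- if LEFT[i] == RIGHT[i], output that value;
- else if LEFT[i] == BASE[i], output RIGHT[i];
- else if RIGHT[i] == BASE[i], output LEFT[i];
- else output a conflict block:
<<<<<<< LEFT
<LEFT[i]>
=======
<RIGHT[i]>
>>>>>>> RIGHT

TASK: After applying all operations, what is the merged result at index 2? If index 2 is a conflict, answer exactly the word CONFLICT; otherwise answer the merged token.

Answer: india

Derivation:
Final LEFT:  [lima, india, charlie, kilo, bravo, kilo, alpha]
Final RIGHT: [lima, kilo, india, hotel, bravo, echo, foxtrot]
i=0: L=lima R=lima -> agree -> lima
i=1: BASE=juliet L=india R=kilo all differ -> CONFLICT
i=2: L=charlie=BASE, R=india -> take RIGHT -> india
i=3: L=kilo=BASE, R=hotel -> take RIGHT -> hotel
i=4: L=bravo R=bravo -> agree -> bravo
i=5: BASE=delta L=kilo R=echo all differ -> CONFLICT
i=6: L=alpha, R=foxtrot=BASE -> take LEFT -> alpha
Index 2 -> india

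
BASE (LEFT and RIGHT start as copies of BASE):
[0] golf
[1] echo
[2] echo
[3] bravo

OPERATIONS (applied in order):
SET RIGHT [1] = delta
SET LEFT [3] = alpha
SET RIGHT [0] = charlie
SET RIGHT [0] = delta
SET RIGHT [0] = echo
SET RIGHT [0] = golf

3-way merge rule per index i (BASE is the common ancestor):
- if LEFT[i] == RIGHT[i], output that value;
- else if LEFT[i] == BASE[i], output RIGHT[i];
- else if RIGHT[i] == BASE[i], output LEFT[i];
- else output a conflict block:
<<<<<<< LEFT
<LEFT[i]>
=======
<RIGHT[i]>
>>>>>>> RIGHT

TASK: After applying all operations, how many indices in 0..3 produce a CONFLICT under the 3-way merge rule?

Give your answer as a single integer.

Final LEFT:  [golf, echo, echo, alpha]
Final RIGHT: [golf, delta, echo, bravo]
i=0: L=golf R=golf -> agree -> golf
i=1: L=echo=BASE, R=delta -> take RIGHT -> delta
i=2: L=echo R=echo -> agree -> echo
i=3: L=alpha, R=bravo=BASE -> take LEFT -> alpha
Conflict count: 0

Answer: 0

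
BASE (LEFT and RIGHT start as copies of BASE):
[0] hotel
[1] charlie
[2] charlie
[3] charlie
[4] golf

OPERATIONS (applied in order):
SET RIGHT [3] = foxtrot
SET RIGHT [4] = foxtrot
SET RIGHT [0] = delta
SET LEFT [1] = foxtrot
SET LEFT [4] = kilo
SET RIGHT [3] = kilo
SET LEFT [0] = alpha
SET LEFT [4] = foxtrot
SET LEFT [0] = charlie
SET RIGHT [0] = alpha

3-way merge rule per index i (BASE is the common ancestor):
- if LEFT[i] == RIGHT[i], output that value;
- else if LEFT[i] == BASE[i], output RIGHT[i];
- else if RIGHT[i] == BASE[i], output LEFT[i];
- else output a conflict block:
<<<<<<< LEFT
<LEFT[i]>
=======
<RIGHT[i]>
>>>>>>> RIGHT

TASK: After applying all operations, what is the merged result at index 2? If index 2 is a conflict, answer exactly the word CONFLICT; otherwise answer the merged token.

Answer: charlie

Derivation:
Final LEFT:  [charlie, foxtrot, charlie, charlie, foxtrot]
Final RIGHT: [alpha, charlie, charlie, kilo, foxtrot]
i=0: BASE=hotel L=charlie R=alpha all differ -> CONFLICT
i=1: L=foxtrot, R=charlie=BASE -> take LEFT -> foxtrot
i=2: L=charlie R=charlie -> agree -> charlie
i=3: L=charlie=BASE, R=kilo -> take RIGHT -> kilo
i=4: L=foxtrot R=foxtrot -> agree -> foxtrot
Index 2 -> charlie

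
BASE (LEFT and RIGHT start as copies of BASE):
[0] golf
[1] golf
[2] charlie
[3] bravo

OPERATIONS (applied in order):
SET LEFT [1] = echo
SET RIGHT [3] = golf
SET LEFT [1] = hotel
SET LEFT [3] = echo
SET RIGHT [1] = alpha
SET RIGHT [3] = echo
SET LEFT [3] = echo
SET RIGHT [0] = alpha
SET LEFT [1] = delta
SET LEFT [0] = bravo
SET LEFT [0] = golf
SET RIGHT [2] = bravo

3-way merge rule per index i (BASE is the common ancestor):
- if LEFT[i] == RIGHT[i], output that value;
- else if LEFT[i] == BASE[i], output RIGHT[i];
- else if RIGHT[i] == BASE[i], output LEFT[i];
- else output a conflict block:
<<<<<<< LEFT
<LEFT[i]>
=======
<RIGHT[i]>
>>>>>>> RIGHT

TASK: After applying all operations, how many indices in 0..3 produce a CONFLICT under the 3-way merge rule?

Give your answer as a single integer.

Final LEFT:  [golf, delta, charlie, echo]
Final RIGHT: [alpha, alpha, bravo, echo]
i=0: L=golf=BASE, R=alpha -> take RIGHT -> alpha
i=1: BASE=golf L=delta R=alpha all differ -> CONFLICT
i=2: L=charlie=BASE, R=bravo -> take RIGHT -> bravo
i=3: L=echo R=echo -> agree -> echo
Conflict count: 1

Answer: 1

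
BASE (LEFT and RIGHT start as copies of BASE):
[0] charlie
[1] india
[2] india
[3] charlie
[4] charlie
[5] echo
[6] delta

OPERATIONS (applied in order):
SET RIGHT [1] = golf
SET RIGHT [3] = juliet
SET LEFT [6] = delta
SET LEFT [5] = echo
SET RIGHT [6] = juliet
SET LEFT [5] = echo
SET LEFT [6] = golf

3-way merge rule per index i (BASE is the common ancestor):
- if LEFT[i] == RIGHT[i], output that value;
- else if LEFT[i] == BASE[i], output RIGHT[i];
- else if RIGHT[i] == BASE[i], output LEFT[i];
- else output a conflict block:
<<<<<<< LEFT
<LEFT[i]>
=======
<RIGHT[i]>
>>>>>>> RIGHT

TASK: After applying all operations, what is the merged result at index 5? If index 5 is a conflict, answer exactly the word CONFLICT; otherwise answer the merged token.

Answer: echo

Derivation:
Final LEFT:  [charlie, india, india, charlie, charlie, echo, golf]
Final RIGHT: [charlie, golf, india, juliet, charlie, echo, juliet]
i=0: L=charlie R=charlie -> agree -> charlie
i=1: L=india=BASE, R=golf -> take RIGHT -> golf
i=2: L=india R=india -> agree -> india
i=3: L=charlie=BASE, R=juliet -> take RIGHT -> juliet
i=4: L=charlie R=charlie -> agree -> charlie
i=5: L=echo R=echo -> agree -> echo
i=6: BASE=delta L=golf R=juliet all differ -> CONFLICT
Index 5 -> echo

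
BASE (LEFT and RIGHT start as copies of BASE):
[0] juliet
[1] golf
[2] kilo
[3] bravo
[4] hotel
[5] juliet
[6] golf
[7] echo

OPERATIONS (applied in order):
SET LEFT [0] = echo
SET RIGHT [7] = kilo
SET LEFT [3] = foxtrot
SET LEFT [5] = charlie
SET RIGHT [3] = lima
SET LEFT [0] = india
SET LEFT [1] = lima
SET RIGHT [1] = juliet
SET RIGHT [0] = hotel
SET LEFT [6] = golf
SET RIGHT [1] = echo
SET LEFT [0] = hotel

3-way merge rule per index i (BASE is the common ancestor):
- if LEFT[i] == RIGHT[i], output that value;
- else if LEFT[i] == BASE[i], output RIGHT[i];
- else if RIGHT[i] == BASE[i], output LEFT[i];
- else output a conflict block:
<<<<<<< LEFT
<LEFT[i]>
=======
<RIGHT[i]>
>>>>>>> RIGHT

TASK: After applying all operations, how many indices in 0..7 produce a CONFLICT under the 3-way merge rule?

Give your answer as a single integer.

Answer: 2

Derivation:
Final LEFT:  [hotel, lima, kilo, foxtrot, hotel, charlie, golf, echo]
Final RIGHT: [hotel, echo, kilo, lima, hotel, juliet, golf, kilo]
i=0: L=hotel R=hotel -> agree -> hotel
i=1: BASE=golf L=lima R=echo all differ -> CONFLICT
i=2: L=kilo R=kilo -> agree -> kilo
i=3: BASE=bravo L=foxtrot R=lima all differ -> CONFLICT
i=4: L=hotel R=hotel -> agree -> hotel
i=5: L=charlie, R=juliet=BASE -> take LEFT -> charlie
i=6: L=golf R=golf -> agree -> golf
i=7: L=echo=BASE, R=kilo -> take RIGHT -> kilo
Conflict count: 2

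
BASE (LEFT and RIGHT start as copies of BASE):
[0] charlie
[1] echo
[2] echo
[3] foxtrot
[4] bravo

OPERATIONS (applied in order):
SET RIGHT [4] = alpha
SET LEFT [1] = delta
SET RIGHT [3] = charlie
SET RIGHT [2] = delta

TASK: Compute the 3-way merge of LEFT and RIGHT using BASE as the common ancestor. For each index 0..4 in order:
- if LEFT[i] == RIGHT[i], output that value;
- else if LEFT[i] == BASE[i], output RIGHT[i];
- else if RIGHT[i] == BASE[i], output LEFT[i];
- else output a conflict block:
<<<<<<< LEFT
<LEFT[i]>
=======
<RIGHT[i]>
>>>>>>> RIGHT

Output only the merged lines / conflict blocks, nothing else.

Answer: charlie
delta
delta
charlie
alpha

Derivation:
Final LEFT:  [charlie, delta, echo, foxtrot, bravo]
Final RIGHT: [charlie, echo, delta, charlie, alpha]
i=0: L=charlie R=charlie -> agree -> charlie
i=1: L=delta, R=echo=BASE -> take LEFT -> delta
i=2: L=echo=BASE, R=delta -> take RIGHT -> delta
i=3: L=foxtrot=BASE, R=charlie -> take RIGHT -> charlie
i=4: L=bravo=BASE, R=alpha -> take RIGHT -> alpha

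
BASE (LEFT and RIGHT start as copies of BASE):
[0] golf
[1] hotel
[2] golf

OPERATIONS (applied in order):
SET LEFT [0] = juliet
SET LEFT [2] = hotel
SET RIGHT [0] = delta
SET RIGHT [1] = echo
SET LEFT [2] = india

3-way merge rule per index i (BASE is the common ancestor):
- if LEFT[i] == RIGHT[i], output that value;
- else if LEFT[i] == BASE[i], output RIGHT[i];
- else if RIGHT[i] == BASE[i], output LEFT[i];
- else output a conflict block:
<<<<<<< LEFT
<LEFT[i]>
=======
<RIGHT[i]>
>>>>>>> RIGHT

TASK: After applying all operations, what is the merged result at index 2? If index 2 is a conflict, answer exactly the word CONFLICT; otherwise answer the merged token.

Final LEFT:  [juliet, hotel, india]
Final RIGHT: [delta, echo, golf]
i=0: BASE=golf L=juliet R=delta all differ -> CONFLICT
i=1: L=hotel=BASE, R=echo -> take RIGHT -> echo
i=2: L=india, R=golf=BASE -> take LEFT -> india
Index 2 -> india

Answer: india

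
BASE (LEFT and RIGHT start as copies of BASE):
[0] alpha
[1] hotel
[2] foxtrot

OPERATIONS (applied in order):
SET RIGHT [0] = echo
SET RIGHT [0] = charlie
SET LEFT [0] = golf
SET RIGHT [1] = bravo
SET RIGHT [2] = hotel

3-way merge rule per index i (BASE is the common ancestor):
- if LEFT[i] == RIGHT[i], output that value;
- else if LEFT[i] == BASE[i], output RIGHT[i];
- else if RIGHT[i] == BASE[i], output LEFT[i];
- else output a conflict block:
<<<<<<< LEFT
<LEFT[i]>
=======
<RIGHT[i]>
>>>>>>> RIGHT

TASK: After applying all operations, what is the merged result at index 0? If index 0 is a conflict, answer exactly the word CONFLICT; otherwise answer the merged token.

Final LEFT:  [golf, hotel, foxtrot]
Final RIGHT: [charlie, bravo, hotel]
i=0: BASE=alpha L=golf R=charlie all differ -> CONFLICT
i=1: L=hotel=BASE, R=bravo -> take RIGHT -> bravo
i=2: L=foxtrot=BASE, R=hotel -> take RIGHT -> hotel
Index 0 -> CONFLICT

Answer: CONFLICT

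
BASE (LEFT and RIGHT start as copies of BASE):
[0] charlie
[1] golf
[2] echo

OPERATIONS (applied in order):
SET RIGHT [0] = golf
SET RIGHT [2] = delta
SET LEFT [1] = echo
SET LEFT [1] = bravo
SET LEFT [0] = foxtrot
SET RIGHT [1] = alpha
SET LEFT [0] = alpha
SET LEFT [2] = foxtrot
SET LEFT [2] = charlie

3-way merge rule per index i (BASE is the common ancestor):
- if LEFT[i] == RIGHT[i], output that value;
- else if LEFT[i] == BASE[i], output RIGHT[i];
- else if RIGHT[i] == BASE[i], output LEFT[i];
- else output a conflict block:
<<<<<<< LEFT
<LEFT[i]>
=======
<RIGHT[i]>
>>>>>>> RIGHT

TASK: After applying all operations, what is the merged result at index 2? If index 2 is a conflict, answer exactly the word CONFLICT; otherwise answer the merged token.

Answer: CONFLICT

Derivation:
Final LEFT:  [alpha, bravo, charlie]
Final RIGHT: [golf, alpha, delta]
i=0: BASE=charlie L=alpha R=golf all differ -> CONFLICT
i=1: BASE=golf L=bravo R=alpha all differ -> CONFLICT
i=2: BASE=echo L=charlie R=delta all differ -> CONFLICT
Index 2 -> CONFLICT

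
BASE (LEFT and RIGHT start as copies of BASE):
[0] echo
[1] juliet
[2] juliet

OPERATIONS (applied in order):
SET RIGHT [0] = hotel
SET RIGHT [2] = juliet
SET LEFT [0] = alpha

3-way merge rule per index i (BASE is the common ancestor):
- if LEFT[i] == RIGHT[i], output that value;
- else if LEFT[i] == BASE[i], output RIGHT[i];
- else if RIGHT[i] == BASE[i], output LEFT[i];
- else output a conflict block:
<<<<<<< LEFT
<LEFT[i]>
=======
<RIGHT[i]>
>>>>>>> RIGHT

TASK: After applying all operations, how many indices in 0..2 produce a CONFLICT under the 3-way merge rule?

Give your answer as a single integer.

Answer: 1

Derivation:
Final LEFT:  [alpha, juliet, juliet]
Final RIGHT: [hotel, juliet, juliet]
i=0: BASE=echo L=alpha R=hotel all differ -> CONFLICT
i=1: L=juliet R=juliet -> agree -> juliet
i=2: L=juliet R=juliet -> agree -> juliet
Conflict count: 1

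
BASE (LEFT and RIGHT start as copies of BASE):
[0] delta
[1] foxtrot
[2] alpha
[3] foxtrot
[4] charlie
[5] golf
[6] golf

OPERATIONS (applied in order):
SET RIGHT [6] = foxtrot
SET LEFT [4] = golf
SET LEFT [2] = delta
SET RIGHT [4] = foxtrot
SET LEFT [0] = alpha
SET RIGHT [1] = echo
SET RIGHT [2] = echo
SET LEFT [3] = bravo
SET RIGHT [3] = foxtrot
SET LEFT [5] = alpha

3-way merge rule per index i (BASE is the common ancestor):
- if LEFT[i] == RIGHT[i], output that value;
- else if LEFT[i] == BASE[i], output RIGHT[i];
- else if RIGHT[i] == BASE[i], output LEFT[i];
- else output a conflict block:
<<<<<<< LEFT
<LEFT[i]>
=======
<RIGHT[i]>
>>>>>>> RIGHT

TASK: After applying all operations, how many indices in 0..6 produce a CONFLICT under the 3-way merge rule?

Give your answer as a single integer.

Final LEFT:  [alpha, foxtrot, delta, bravo, golf, alpha, golf]
Final RIGHT: [delta, echo, echo, foxtrot, foxtrot, golf, foxtrot]
i=0: L=alpha, R=delta=BASE -> take LEFT -> alpha
i=1: L=foxtrot=BASE, R=echo -> take RIGHT -> echo
i=2: BASE=alpha L=delta R=echo all differ -> CONFLICT
i=3: L=bravo, R=foxtrot=BASE -> take LEFT -> bravo
i=4: BASE=charlie L=golf R=foxtrot all differ -> CONFLICT
i=5: L=alpha, R=golf=BASE -> take LEFT -> alpha
i=6: L=golf=BASE, R=foxtrot -> take RIGHT -> foxtrot
Conflict count: 2

Answer: 2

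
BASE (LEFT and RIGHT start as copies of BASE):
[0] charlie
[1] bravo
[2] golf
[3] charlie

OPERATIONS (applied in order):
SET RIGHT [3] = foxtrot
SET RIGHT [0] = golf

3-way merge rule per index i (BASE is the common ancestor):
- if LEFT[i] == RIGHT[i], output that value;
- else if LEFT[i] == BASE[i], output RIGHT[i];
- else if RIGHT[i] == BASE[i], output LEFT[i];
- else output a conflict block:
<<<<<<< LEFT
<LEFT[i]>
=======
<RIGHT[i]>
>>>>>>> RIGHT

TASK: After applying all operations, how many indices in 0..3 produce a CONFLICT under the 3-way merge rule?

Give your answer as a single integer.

Final LEFT:  [charlie, bravo, golf, charlie]
Final RIGHT: [golf, bravo, golf, foxtrot]
i=0: L=charlie=BASE, R=golf -> take RIGHT -> golf
i=1: L=bravo R=bravo -> agree -> bravo
i=2: L=golf R=golf -> agree -> golf
i=3: L=charlie=BASE, R=foxtrot -> take RIGHT -> foxtrot
Conflict count: 0

Answer: 0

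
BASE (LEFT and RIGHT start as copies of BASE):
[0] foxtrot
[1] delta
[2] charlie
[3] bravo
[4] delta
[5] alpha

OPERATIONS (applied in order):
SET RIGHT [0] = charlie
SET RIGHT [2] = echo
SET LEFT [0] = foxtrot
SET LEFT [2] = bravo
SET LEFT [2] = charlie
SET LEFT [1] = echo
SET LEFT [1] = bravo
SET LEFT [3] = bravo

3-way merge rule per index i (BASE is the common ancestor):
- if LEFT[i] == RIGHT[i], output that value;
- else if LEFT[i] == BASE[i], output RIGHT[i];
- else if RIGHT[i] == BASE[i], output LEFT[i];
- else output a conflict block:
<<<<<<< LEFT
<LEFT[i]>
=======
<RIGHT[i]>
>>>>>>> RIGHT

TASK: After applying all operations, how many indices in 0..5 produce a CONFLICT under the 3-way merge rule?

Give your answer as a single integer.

Final LEFT:  [foxtrot, bravo, charlie, bravo, delta, alpha]
Final RIGHT: [charlie, delta, echo, bravo, delta, alpha]
i=0: L=foxtrot=BASE, R=charlie -> take RIGHT -> charlie
i=1: L=bravo, R=delta=BASE -> take LEFT -> bravo
i=2: L=charlie=BASE, R=echo -> take RIGHT -> echo
i=3: L=bravo R=bravo -> agree -> bravo
i=4: L=delta R=delta -> agree -> delta
i=5: L=alpha R=alpha -> agree -> alpha
Conflict count: 0

Answer: 0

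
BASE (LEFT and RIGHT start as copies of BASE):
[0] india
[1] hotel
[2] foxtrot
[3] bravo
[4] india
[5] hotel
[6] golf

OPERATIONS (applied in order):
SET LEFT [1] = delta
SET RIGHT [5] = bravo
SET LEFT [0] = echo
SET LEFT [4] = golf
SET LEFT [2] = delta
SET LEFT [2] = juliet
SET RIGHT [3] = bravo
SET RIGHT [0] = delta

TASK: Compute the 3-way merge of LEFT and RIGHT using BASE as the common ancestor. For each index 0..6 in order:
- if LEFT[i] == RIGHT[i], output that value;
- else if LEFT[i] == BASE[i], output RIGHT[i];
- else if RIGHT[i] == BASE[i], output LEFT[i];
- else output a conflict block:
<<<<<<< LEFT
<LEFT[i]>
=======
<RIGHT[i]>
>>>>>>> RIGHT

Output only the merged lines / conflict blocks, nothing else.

Answer: <<<<<<< LEFT
echo
=======
delta
>>>>>>> RIGHT
delta
juliet
bravo
golf
bravo
golf

Derivation:
Final LEFT:  [echo, delta, juliet, bravo, golf, hotel, golf]
Final RIGHT: [delta, hotel, foxtrot, bravo, india, bravo, golf]
i=0: BASE=india L=echo R=delta all differ -> CONFLICT
i=1: L=delta, R=hotel=BASE -> take LEFT -> delta
i=2: L=juliet, R=foxtrot=BASE -> take LEFT -> juliet
i=3: L=bravo R=bravo -> agree -> bravo
i=4: L=golf, R=india=BASE -> take LEFT -> golf
i=5: L=hotel=BASE, R=bravo -> take RIGHT -> bravo
i=6: L=golf R=golf -> agree -> golf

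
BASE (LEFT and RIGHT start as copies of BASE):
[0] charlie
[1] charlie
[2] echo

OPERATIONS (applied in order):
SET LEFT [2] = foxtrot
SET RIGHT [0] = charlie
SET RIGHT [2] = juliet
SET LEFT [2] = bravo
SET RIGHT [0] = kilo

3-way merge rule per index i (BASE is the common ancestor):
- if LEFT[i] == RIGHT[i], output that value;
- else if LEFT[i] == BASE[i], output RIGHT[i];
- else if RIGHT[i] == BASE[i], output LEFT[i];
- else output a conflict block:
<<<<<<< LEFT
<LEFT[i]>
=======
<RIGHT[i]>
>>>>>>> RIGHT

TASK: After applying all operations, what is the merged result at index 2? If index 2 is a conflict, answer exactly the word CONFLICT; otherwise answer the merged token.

Answer: CONFLICT

Derivation:
Final LEFT:  [charlie, charlie, bravo]
Final RIGHT: [kilo, charlie, juliet]
i=0: L=charlie=BASE, R=kilo -> take RIGHT -> kilo
i=1: L=charlie R=charlie -> agree -> charlie
i=2: BASE=echo L=bravo R=juliet all differ -> CONFLICT
Index 2 -> CONFLICT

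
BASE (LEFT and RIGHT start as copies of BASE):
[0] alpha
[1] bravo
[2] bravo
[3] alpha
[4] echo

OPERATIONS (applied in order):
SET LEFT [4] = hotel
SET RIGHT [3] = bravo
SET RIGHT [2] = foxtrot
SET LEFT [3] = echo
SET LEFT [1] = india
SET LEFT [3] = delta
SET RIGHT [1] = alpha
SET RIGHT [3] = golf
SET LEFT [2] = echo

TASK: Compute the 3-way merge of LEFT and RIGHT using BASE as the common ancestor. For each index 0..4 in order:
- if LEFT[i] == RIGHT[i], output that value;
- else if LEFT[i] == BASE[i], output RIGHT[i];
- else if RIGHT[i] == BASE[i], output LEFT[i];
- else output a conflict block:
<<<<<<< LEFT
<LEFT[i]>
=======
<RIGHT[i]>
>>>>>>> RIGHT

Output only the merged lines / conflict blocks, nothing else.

Final LEFT:  [alpha, india, echo, delta, hotel]
Final RIGHT: [alpha, alpha, foxtrot, golf, echo]
i=0: L=alpha R=alpha -> agree -> alpha
i=1: BASE=bravo L=india R=alpha all differ -> CONFLICT
i=2: BASE=bravo L=echo R=foxtrot all differ -> CONFLICT
i=3: BASE=alpha L=delta R=golf all differ -> CONFLICT
i=4: L=hotel, R=echo=BASE -> take LEFT -> hotel

Answer: alpha
<<<<<<< LEFT
india
=======
alpha
>>>>>>> RIGHT
<<<<<<< LEFT
echo
=======
foxtrot
>>>>>>> RIGHT
<<<<<<< LEFT
delta
=======
golf
>>>>>>> RIGHT
hotel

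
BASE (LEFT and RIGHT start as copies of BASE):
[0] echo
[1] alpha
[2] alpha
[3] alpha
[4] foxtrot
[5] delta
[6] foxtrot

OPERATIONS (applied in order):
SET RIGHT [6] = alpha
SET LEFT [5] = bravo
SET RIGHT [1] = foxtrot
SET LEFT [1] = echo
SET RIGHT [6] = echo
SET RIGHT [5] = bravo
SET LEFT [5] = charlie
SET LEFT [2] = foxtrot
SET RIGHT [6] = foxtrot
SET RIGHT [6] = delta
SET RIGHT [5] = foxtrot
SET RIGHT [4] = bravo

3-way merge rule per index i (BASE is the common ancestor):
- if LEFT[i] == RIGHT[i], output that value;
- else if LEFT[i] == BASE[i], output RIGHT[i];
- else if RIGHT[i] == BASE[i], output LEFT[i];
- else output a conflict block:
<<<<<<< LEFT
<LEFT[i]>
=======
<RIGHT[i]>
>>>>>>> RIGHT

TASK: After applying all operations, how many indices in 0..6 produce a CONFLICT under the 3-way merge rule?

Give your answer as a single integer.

Answer: 2

Derivation:
Final LEFT:  [echo, echo, foxtrot, alpha, foxtrot, charlie, foxtrot]
Final RIGHT: [echo, foxtrot, alpha, alpha, bravo, foxtrot, delta]
i=0: L=echo R=echo -> agree -> echo
i=1: BASE=alpha L=echo R=foxtrot all differ -> CONFLICT
i=2: L=foxtrot, R=alpha=BASE -> take LEFT -> foxtrot
i=3: L=alpha R=alpha -> agree -> alpha
i=4: L=foxtrot=BASE, R=bravo -> take RIGHT -> bravo
i=5: BASE=delta L=charlie R=foxtrot all differ -> CONFLICT
i=6: L=foxtrot=BASE, R=delta -> take RIGHT -> delta
Conflict count: 2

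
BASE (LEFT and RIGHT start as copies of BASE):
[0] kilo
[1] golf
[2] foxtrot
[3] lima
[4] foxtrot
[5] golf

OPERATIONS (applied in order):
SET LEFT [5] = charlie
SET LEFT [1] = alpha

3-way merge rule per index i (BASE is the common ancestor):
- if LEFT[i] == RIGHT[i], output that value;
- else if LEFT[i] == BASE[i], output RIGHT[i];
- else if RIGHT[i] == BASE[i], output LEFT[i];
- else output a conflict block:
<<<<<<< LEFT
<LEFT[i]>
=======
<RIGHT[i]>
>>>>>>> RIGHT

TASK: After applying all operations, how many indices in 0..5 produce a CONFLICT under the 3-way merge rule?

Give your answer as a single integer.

Answer: 0

Derivation:
Final LEFT:  [kilo, alpha, foxtrot, lima, foxtrot, charlie]
Final RIGHT: [kilo, golf, foxtrot, lima, foxtrot, golf]
i=0: L=kilo R=kilo -> agree -> kilo
i=1: L=alpha, R=golf=BASE -> take LEFT -> alpha
i=2: L=foxtrot R=foxtrot -> agree -> foxtrot
i=3: L=lima R=lima -> agree -> lima
i=4: L=foxtrot R=foxtrot -> agree -> foxtrot
i=5: L=charlie, R=golf=BASE -> take LEFT -> charlie
Conflict count: 0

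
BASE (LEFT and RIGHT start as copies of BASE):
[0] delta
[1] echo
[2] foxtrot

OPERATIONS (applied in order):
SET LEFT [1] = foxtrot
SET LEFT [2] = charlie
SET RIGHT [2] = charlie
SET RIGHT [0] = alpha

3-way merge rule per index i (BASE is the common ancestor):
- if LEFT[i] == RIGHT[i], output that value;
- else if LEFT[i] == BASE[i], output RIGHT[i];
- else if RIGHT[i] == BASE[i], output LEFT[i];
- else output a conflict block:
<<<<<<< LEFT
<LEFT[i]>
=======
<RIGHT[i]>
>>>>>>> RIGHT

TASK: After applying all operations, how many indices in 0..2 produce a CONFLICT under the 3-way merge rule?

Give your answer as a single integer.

Answer: 0

Derivation:
Final LEFT:  [delta, foxtrot, charlie]
Final RIGHT: [alpha, echo, charlie]
i=0: L=delta=BASE, R=alpha -> take RIGHT -> alpha
i=1: L=foxtrot, R=echo=BASE -> take LEFT -> foxtrot
i=2: L=charlie R=charlie -> agree -> charlie
Conflict count: 0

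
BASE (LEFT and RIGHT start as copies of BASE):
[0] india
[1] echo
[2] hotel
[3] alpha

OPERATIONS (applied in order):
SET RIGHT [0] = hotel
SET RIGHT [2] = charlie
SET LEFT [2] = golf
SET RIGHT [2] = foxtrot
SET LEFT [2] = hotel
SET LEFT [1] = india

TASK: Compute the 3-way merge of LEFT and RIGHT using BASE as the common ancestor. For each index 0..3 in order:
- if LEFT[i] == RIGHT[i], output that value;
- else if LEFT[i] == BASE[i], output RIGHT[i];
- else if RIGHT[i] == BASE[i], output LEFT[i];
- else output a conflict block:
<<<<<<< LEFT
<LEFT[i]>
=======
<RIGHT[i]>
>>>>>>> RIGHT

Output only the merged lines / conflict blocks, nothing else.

Final LEFT:  [india, india, hotel, alpha]
Final RIGHT: [hotel, echo, foxtrot, alpha]
i=0: L=india=BASE, R=hotel -> take RIGHT -> hotel
i=1: L=india, R=echo=BASE -> take LEFT -> india
i=2: L=hotel=BASE, R=foxtrot -> take RIGHT -> foxtrot
i=3: L=alpha R=alpha -> agree -> alpha

Answer: hotel
india
foxtrot
alpha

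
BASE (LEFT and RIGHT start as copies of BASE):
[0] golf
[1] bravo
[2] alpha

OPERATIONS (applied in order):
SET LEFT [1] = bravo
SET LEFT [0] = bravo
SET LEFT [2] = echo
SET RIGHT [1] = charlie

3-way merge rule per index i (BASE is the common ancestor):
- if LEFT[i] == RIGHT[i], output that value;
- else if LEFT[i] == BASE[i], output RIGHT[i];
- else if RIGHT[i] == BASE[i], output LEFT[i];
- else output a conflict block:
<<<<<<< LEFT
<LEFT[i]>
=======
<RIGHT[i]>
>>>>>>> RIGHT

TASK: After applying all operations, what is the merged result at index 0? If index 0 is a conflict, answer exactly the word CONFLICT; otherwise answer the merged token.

Answer: bravo

Derivation:
Final LEFT:  [bravo, bravo, echo]
Final RIGHT: [golf, charlie, alpha]
i=0: L=bravo, R=golf=BASE -> take LEFT -> bravo
i=1: L=bravo=BASE, R=charlie -> take RIGHT -> charlie
i=2: L=echo, R=alpha=BASE -> take LEFT -> echo
Index 0 -> bravo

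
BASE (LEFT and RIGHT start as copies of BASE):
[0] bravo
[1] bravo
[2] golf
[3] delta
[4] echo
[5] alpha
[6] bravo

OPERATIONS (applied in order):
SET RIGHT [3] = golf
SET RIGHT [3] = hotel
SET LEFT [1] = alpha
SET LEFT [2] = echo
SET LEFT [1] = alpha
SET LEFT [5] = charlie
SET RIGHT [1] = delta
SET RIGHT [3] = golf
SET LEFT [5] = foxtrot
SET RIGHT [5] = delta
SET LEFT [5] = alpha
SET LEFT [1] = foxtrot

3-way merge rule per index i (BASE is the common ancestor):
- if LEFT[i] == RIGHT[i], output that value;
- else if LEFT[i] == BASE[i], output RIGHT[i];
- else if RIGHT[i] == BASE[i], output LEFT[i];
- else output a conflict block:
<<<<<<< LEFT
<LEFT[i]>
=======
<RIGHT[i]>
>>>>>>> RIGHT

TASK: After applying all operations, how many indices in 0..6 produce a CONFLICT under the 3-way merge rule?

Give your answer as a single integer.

Final LEFT:  [bravo, foxtrot, echo, delta, echo, alpha, bravo]
Final RIGHT: [bravo, delta, golf, golf, echo, delta, bravo]
i=0: L=bravo R=bravo -> agree -> bravo
i=1: BASE=bravo L=foxtrot R=delta all differ -> CONFLICT
i=2: L=echo, R=golf=BASE -> take LEFT -> echo
i=3: L=delta=BASE, R=golf -> take RIGHT -> golf
i=4: L=echo R=echo -> agree -> echo
i=5: L=alpha=BASE, R=delta -> take RIGHT -> delta
i=6: L=bravo R=bravo -> agree -> bravo
Conflict count: 1

Answer: 1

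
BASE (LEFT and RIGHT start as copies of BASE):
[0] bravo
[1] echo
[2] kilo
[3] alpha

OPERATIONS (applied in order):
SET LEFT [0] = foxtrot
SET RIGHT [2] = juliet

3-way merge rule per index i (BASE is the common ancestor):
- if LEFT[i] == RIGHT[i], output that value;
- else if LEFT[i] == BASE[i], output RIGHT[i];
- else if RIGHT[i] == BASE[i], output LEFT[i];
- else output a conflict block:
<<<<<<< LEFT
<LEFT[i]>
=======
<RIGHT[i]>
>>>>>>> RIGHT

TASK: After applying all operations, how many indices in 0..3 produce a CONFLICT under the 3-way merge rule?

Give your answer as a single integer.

Final LEFT:  [foxtrot, echo, kilo, alpha]
Final RIGHT: [bravo, echo, juliet, alpha]
i=0: L=foxtrot, R=bravo=BASE -> take LEFT -> foxtrot
i=1: L=echo R=echo -> agree -> echo
i=2: L=kilo=BASE, R=juliet -> take RIGHT -> juliet
i=3: L=alpha R=alpha -> agree -> alpha
Conflict count: 0

Answer: 0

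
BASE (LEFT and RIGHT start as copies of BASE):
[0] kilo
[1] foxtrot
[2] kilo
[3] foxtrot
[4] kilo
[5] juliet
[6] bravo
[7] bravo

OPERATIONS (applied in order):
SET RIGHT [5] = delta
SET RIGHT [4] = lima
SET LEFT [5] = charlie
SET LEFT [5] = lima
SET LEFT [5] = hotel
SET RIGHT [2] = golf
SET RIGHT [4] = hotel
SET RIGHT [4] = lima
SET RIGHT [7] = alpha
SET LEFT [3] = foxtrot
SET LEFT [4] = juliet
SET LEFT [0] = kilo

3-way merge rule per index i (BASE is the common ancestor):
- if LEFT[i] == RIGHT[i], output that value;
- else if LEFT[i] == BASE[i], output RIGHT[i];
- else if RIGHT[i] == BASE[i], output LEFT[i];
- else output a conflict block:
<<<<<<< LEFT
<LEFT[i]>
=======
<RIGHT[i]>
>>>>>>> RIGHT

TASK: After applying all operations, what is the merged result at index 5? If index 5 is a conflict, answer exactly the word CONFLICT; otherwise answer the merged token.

Final LEFT:  [kilo, foxtrot, kilo, foxtrot, juliet, hotel, bravo, bravo]
Final RIGHT: [kilo, foxtrot, golf, foxtrot, lima, delta, bravo, alpha]
i=0: L=kilo R=kilo -> agree -> kilo
i=1: L=foxtrot R=foxtrot -> agree -> foxtrot
i=2: L=kilo=BASE, R=golf -> take RIGHT -> golf
i=3: L=foxtrot R=foxtrot -> agree -> foxtrot
i=4: BASE=kilo L=juliet R=lima all differ -> CONFLICT
i=5: BASE=juliet L=hotel R=delta all differ -> CONFLICT
i=6: L=bravo R=bravo -> agree -> bravo
i=7: L=bravo=BASE, R=alpha -> take RIGHT -> alpha
Index 5 -> CONFLICT

Answer: CONFLICT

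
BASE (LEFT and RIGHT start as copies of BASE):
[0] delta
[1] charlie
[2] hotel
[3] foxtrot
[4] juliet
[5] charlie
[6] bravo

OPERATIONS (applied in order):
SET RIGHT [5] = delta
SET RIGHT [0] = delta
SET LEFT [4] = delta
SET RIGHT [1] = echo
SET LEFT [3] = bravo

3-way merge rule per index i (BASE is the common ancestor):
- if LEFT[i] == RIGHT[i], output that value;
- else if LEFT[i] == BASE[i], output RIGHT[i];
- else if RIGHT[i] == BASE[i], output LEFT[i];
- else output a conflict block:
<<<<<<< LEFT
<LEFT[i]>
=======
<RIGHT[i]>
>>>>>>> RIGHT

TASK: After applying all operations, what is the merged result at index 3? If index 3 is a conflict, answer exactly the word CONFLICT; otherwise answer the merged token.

Answer: bravo

Derivation:
Final LEFT:  [delta, charlie, hotel, bravo, delta, charlie, bravo]
Final RIGHT: [delta, echo, hotel, foxtrot, juliet, delta, bravo]
i=0: L=delta R=delta -> agree -> delta
i=1: L=charlie=BASE, R=echo -> take RIGHT -> echo
i=2: L=hotel R=hotel -> agree -> hotel
i=3: L=bravo, R=foxtrot=BASE -> take LEFT -> bravo
i=4: L=delta, R=juliet=BASE -> take LEFT -> delta
i=5: L=charlie=BASE, R=delta -> take RIGHT -> delta
i=6: L=bravo R=bravo -> agree -> bravo
Index 3 -> bravo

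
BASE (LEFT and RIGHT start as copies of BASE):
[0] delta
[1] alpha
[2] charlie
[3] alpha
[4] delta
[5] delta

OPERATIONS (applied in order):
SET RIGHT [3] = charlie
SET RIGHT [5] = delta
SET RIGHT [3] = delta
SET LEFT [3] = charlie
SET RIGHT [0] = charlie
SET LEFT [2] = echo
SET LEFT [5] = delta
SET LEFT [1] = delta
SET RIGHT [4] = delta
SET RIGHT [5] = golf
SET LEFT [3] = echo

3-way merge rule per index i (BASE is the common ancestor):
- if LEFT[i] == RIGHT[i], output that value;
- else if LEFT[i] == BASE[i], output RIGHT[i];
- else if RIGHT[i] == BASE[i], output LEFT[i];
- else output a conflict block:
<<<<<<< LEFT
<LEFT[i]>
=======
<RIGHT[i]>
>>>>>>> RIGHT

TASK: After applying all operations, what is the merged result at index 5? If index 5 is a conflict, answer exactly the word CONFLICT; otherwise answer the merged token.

Final LEFT:  [delta, delta, echo, echo, delta, delta]
Final RIGHT: [charlie, alpha, charlie, delta, delta, golf]
i=0: L=delta=BASE, R=charlie -> take RIGHT -> charlie
i=1: L=delta, R=alpha=BASE -> take LEFT -> delta
i=2: L=echo, R=charlie=BASE -> take LEFT -> echo
i=3: BASE=alpha L=echo R=delta all differ -> CONFLICT
i=4: L=delta R=delta -> agree -> delta
i=5: L=delta=BASE, R=golf -> take RIGHT -> golf
Index 5 -> golf

Answer: golf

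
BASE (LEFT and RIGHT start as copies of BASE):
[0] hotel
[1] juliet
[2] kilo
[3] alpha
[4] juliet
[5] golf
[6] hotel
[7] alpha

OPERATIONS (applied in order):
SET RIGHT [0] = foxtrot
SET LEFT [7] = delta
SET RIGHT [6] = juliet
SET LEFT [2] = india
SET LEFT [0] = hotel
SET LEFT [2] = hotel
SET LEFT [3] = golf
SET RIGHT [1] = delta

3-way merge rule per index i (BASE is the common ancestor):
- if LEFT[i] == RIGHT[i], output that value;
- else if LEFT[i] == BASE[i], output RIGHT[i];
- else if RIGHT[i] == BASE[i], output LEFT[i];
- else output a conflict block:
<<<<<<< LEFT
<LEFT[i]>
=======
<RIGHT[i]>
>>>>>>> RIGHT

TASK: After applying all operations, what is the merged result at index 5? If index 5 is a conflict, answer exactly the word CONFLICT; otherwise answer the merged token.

Answer: golf

Derivation:
Final LEFT:  [hotel, juliet, hotel, golf, juliet, golf, hotel, delta]
Final RIGHT: [foxtrot, delta, kilo, alpha, juliet, golf, juliet, alpha]
i=0: L=hotel=BASE, R=foxtrot -> take RIGHT -> foxtrot
i=1: L=juliet=BASE, R=delta -> take RIGHT -> delta
i=2: L=hotel, R=kilo=BASE -> take LEFT -> hotel
i=3: L=golf, R=alpha=BASE -> take LEFT -> golf
i=4: L=juliet R=juliet -> agree -> juliet
i=5: L=golf R=golf -> agree -> golf
i=6: L=hotel=BASE, R=juliet -> take RIGHT -> juliet
i=7: L=delta, R=alpha=BASE -> take LEFT -> delta
Index 5 -> golf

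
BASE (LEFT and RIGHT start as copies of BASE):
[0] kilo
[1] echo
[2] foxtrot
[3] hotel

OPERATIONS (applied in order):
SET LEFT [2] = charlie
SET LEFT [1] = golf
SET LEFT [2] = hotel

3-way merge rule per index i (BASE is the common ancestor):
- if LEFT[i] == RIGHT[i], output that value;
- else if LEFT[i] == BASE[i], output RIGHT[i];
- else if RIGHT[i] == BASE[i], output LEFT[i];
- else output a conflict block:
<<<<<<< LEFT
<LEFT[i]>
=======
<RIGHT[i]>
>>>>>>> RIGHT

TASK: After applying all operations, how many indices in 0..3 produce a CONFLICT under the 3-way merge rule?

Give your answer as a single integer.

Answer: 0

Derivation:
Final LEFT:  [kilo, golf, hotel, hotel]
Final RIGHT: [kilo, echo, foxtrot, hotel]
i=0: L=kilo R=kilo -> agree -> kilo
i=1: L=golf, R=echo=BASE -> take LEFT -> golf
i=2: L=hotel, R=foxtrot=BASE -> take LEFT -> hotel
i=3: L=hotel R=hotel -> agree -> hotel
Conflict count: 0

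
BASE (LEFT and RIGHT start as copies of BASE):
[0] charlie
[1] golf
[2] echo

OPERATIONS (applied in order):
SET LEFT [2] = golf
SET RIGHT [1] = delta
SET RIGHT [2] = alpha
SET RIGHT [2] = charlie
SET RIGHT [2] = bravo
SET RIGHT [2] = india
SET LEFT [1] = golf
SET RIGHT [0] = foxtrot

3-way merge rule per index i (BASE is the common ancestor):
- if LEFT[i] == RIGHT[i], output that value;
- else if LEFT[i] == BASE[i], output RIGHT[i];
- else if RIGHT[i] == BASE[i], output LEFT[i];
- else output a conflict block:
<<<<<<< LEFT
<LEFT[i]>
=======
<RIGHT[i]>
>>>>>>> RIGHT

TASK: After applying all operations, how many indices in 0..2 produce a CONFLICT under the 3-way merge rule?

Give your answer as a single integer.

Final LEFT:  [charlie, golf, golf]
Final RIGHT: [foxtrot, delta, india]
i=0: L=charlie=BASE, R=foxtrot -> take RIGHT -> foxtrot
i=1: L=golf=BASE, R=delta -> take RIGHT -> delta
i=2: BASE=echo L=golf R=india all differ -> CONFLICT
Conflict count: 1

Answer: 1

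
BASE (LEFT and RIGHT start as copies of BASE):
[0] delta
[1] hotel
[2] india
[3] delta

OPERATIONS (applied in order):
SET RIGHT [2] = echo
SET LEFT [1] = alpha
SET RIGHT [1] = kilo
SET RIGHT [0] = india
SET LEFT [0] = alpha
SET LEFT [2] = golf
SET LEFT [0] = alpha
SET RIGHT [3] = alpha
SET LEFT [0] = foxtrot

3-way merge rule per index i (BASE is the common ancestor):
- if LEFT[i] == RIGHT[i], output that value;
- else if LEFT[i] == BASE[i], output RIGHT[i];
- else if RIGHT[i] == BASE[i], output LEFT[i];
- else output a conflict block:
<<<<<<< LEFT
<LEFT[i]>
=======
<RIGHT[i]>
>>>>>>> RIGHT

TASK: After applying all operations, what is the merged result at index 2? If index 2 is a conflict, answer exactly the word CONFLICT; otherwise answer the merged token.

Final LEFT:  [foxtrot, alpha, golf, delta]
Final RIGHT: [india, kilo, echo, alpha]
i=0: BASE=delta L=foxtrot R=india all differ -> CONFLICT
i=1: BASE=hotel L=alpha R=kilo all differ -> CONFLICT
i=2: BASE=india L=golf R=echo all differ -> CONFLICT
i=3: L=delta=BASE, R=alpha -> take RIGHT -> alpha
Index 2 -> CONFLICT

Answer: CONFLICT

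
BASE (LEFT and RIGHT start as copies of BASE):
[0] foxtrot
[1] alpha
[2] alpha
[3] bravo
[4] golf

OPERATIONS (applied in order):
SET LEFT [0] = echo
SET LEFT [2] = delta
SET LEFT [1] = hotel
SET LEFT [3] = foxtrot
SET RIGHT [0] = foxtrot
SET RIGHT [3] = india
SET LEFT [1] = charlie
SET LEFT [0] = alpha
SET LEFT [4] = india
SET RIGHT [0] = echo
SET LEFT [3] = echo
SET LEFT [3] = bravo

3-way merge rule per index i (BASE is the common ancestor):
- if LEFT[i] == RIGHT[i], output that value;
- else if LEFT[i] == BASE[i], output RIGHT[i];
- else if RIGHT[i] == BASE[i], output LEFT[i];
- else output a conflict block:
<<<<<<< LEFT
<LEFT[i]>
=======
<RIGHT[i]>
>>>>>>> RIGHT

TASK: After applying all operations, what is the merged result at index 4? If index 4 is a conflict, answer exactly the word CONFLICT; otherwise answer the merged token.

Final LEFT:  [alpha, charlie, delta, bravo, india]
Final RIGHT: [echo, alpha, alpha, india, golf]
i=0: BASE=foxtrot L=alpha R=echo all differ -> CONFLICT
i=1: L=charlie, R=alpha=BASE -> take LEFT -> charlie
i=2: L=delta, R=alpha=BASE -> take LEFT -> delta
i=3: L=bravo=BASE, R=india -> take RIGHT -> india
i=4: L=india, R=golf=BASE -> take LEFT -> india
Index 4 -> india

Answer: india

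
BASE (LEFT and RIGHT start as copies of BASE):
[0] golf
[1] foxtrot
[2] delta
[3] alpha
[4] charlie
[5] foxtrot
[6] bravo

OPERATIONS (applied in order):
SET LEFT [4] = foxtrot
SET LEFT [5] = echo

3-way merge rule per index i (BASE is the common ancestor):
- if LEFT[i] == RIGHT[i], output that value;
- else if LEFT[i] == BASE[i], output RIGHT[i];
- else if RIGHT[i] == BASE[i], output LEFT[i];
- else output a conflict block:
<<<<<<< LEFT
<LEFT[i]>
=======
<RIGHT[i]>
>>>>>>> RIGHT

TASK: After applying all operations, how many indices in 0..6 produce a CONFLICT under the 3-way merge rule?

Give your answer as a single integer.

Answer: 0

Derivation:
Final LEFT:  [golf, foxtrot, delta, alpha, foxtrot, echo, bravo]
Final RIGHT: [golf, foxtrot, delta, alpha, charlie, foxtrot, bravo]
i=0: L=golf R=golf -> agree -> golf
i=1: L=foxtrot R=foxtrot -> agree -> foxtrot
i=2: L=delta R=delta -> agree -> delta
i=3: L=alpha R=alpha -> agree -> alpha
i=4: L=foxtrot, R=charlie=BASE -> take LEFT -> foxtrot
i=5: L=echo, R=foxtrot=BASE -> take LEFT -> echo
i=6: L=bravo R=bravo -> agree -> bravo
Conflict count: 0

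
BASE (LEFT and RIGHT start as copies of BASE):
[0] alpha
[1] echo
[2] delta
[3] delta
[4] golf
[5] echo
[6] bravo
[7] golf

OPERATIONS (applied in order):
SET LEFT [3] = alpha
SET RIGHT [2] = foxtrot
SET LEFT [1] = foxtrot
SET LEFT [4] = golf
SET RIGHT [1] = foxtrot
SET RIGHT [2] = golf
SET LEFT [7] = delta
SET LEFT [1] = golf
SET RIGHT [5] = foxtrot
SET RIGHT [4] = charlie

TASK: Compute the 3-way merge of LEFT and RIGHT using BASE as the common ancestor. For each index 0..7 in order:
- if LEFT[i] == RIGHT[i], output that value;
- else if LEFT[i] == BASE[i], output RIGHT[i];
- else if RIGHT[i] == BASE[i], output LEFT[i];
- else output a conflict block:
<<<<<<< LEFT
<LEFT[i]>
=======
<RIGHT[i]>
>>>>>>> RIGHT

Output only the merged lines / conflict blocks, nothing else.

Final LEFT:  [alpha, golf, delta, alpha, golf, echo, bravo, delta]
Final RIGHT: [alpha, foxtrot, golf, delta, charlie, foxtrot, bravo, golf]
i=0: L=alpha R=alpha -> agree -> alpha
i=1: BASE=echo L=golf R=foxtrot all differ -> CONFLICT
i=2: L=delta=BASE, R=golf -> take RIGHT -> golf
i=3: L=alpha, R=delta=BASE -> take LEFT -> alpha
i=4: L=golf=BASE, R=charlie -> take RIGHT -> charlie
i=5: L=echo=BASE, R=foxtrot -> take RIGHT -> foxtrot
i=6: L=bravo R=bravo -> agree -> bravo
i=7: L=delta, R=golf=BASE -> take LEFT -> delta

Answer: alpha
<<<<<<< LEFT
golf
=======
foxtrot
>>>>>>> RIGHT
golf
alpha
charlie
foxtrot
bravo
delta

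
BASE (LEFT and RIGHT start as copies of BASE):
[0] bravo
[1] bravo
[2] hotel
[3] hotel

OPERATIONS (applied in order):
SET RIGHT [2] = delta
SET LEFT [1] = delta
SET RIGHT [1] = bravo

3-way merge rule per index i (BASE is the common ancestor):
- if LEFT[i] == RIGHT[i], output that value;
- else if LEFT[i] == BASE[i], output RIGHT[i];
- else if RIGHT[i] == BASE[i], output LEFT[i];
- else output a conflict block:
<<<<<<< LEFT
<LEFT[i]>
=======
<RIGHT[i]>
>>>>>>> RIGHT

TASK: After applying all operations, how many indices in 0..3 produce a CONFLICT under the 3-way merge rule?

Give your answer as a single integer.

Final LEFT:  [bravo, delta, hotel, hotel]
Final RIGHT: [bravo, bravo, delta, hotel]
i=0: L=bravo R=bravo -> agree -> bravo
i=1: L=delta, R=bravo=BASE -> take LEFT -> delta
i=2: L=hotel=BASE, R=delta -> take RIGHT -> delta
i=3: L=hotel R=hotel -> agree -> hotel
Conflict count: 0

Answer: 0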